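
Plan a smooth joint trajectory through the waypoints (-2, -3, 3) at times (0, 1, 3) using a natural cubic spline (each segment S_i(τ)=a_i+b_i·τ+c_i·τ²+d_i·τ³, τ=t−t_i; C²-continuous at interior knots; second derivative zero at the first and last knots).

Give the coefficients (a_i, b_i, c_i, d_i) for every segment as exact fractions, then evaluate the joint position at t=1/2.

  seg 0: a=-2 b=-5/3 c=0 d=2/3
  seg 1: a=-3 b=1/3 c=2 d=-1/3
S(1/2) = -11/4

Δ: Δ0=-1, Δ1=3
row 1: diag=6, rhs=24; c'=1/3, d'=4
back: M1=4
M: M0=0, M1=4, M2=0
seg 0: a=-2, c=M0/2=0, d=(M1−M0)/(6·1)=2/3, b=Δ0−h0·(2M0+M1)/6=-5/3
seg 1: a=-3, c=M1/2=2, d=(M2−M1)/(6·2)=-1/3, b=Δ1−h1·(2M1+M2)/6=1/3
t_q=1/2 → seg 0, τ=1/2; S=-2+-5/3·τ+0·τ²+2/3·τ³=-11/4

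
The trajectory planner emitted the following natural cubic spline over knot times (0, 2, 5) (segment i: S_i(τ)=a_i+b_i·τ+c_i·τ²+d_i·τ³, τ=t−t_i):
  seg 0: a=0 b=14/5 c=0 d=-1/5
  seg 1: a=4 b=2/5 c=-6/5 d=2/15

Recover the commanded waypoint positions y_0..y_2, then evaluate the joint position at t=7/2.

y_0 = S_0(0) = a_0 = 0
y_1 = S_1(0) = a_1 = 4
y_2 = S_1(3) = -2
t_q=7/2 is in segment 1 (τ=3/2); S_1(τ)=47/20

y_0=0 y_1=4 y_2=-2
S(7/2) = 47/20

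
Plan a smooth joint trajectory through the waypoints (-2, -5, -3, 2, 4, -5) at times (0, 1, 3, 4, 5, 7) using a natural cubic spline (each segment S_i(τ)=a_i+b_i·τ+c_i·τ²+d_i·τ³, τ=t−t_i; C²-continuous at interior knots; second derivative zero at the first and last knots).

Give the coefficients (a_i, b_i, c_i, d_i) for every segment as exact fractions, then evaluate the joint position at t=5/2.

  seg 0: a=-2 b=-2421/700 c=0 d=321/700
  seg 1: a=-5 b=-729/350 c=963/700 d=29/350
  seg 2: a=-3 b=309/70 c=1311/700 d=-901/700
  seg 3: a=2 b=3009/700 c=-348/175 d=-31/100
  seg 4: a=4 b=-213/350 c=-2043/700 d=681/1400
S(5/2) = -6649/1400

Δ: Δ0=-3, Δ1=1, Δ2=5, Δ3=2, Δ4=-9/2
row 1: diag=6, rhs=24; c'=1/3, d'=4
row 2: denom=6−2·1/3=16/3; d'=(24−2·4)/(16/3)=3
row 3: denom=4−1·3/16=61/16; d'=(-18−1·3)/(61/16)=-336/61
row 4: denom=6−1·16/61=350/61; d'=(-39−1·-336/61)/(350/61)=-2043/350
back: M4=-2043/350
back: M3=-336/61−16/61·-2043/350=-696/175
back: M2=3−3/16·-696/175=1311/350
back: M1=4−1/3·1311/350=963/350
M: M0=0, M1=963/350, M2=1311/350, M3=-696/175, M4=-2043/350, M5=0
seg 0: a=-2, c=M0/2=0, d=(M1−M0)/(6·1)=321/700, b=Δ0−h0·(2M0+M1)/6=-2421/700
seg 1: a=-5, c=M1/2=963/700, d=(M2−M1)/(6·2)=29/350, b=Δ1−h1·(2M1+M2)/6=-729/350
seg 2: a=-3, c=M2/2=1311/700, d=(M3−M2)/(6·1)=-901/700, b=Δ2−h2·(2M2+M3)/6=309/70
seg 3: a=2, c=M3/2=-348/175, d=(M4−M3)/(6·1)=-31/100, b=Δ3−h3·(2M3+M4)/6=3009/700
seg 4: a=4, c=M4/2=-2043/700, d=(M5−M4)/(6·2)=681/1400, b=Δ4−h4·(2M4+M5)/6=-213/350
t_q=5/2 → seg 1, τ=3/2; S=-5+-729/350·τ+963/700·τ²+29/350·τ³=-6649/1400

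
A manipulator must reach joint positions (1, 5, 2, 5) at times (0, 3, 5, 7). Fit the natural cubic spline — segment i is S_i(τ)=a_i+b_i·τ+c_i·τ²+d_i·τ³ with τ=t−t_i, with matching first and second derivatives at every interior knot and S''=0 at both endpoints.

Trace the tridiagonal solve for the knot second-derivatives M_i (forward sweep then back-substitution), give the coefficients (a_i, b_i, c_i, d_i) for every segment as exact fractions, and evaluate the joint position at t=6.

  seg 0: a=1 b=281/114 c=0 d=-43/342
  seg 1: a=5 b=-53/57 c=-43/38 d=193/456
  seg 2: a=2 b=-43/114 c=107/76 d=-107/456
S(6) = 425/152

Δ: Δ0=4/3, Δ1=-3/2, Δ2=3/2
row 1: diag=10, rhs=-17; c'=1/5, d'=-17/10
row 2: denom=8−2·1/5=38/5; d'=(18−2·-17/10)/(38/5)=107/38
back: M2=107/38
back: M1=-17/10−1/5·107/38=-43/19
M: M0=0, M1=-43/19, M2=107/38, M3=0
seg 0: a=1, c=M0/2=0, d=(M1−M0)/(6·3)=-43/342, b=Δ0−h0·(2M0+M1)/6=281/114
seg 1: a=5, c=M1/2=-43/38, d=(M2−M1)/(6·2)=193/456, b=Δ1−h1·(2M1+M2)/6=-53/57
seg 2: a=2, c=M2/2=107/76, d=(M3−M2)/(6·2)=-107/456, b=Δ2−h2·(2M2+M3)/6=-43/114
t_q=6 → seg 2, τ=1; S=2+-43/114·τ+107/76·τ²+-107/456·τ³=425/152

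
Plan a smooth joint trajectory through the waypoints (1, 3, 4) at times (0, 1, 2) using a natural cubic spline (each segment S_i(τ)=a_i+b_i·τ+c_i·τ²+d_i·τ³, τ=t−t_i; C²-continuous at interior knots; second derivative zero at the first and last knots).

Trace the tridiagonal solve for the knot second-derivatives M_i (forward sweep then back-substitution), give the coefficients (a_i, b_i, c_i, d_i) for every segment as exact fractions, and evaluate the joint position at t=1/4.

  seg 0: a=1 b=9/4 c=0 d=-1/4
  seg 1: a=3 b=3/2 c=-3/4 d=1/4
S(1/4) = 399/256

Δ: Δ0=2, Δ1=1
row 1: diag=4, rhs=-6; c'=1/4, d'=-3/2
back: M1=-3/2
M: M0=0, M1=-3/2, M2=0
seg 0: a=1, c=M0/2=0, d=(M1−M0)/(6·1)=-1/4, b=Δ0−h0·(2M0+M1)/6=9/4
seg 1: a=3, c=M1/2=-3/4, d=(M2−M1)/(6·1)=1/4, b=Δ1−h1·(2M1+M2)/6=3/2
t_q=1/4 → seg 0, τ=1/4; S=1+9/4·τ+0·τ²+-1/4·τ³=399/256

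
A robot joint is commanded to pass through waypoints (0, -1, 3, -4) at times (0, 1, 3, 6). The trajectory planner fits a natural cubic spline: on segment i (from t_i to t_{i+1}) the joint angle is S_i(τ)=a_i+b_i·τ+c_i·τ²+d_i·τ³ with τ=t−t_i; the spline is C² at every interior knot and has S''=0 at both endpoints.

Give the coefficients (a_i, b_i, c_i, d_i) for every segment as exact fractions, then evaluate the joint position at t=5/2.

Δ: Δ0=-1, Δ1=2, Δ2=-7/3
row 1: diag=6, rhs=18; c'=1/3, d'=3
row 2: denom=10−2·1/3=28/3; d'=(-26−2·3)/(28/3)=-24/7
back: M2=-24/7
back: M1=3−1/3·-24/7=29/7
M: M0=0, M1=29/7, M2=-24/7, M3=0
seg 0: a=0, c=M0/2=0, d=(M1−M0)/(6·1)=29/42, b=Δ0−h0·(2M0+M1)/6=-71/42
seg 1: a=-1, c=M1/2=29/14, d=(M2−M1)/(6·2)=-53/84, b=Δ1−h1·(2M1+M2)/6=8/21
seg 2: a=3, c=M2/2=-12/7, d=(M3−M2)/(6·3)=4/21, b=Δ2−h2·(2M2+M3)/6=23/21
t_q=5/2 → seg 1, τ=3/2; S=-1+8/21·τ+29/14·τ²+-53/84·τ³=471/224

  seg 0: a=0 b=-71/42 c=0 d=29/42
  seg 1: a=-1 b=8/21 c=29/14 d=-53/84
  seg 2: a=3 b=23/21 c=-12/7 d=4/21
S(5/2) = 471/224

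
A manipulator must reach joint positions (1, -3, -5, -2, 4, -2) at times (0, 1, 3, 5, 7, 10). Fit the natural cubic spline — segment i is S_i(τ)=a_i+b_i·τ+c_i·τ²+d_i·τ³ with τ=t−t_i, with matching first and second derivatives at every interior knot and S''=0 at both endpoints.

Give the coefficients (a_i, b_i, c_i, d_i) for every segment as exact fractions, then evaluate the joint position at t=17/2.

  seg 0: a=1 b=-865/194 c=0 d=89/194
  seg 1: a=-3 b=-299/97 c=267/194 d=-65/388
  seg 2: a=-5 b=40/97 c=36/97 d=67/776
  seg 3: a=-2 b=569/194 c=345/388 d=-83/194
  seg 4: a=4 b=263/194 c=-651/388 d=217/1164
S(17/2) = 8963/3104

Δ: Δ0=-4, Δ1=-1, Δ2=3/2, Δ3=3, Δ4=-2
row 1: diag=6, rhs=18; c'=1/3, d'=3
row 2: denom=8−2·1/3=22/3; d'=(15−2·3)/(22/3)=27/22
row 3: denom=8−2·3/11=82/11; d'=(9−2·27/22)/(82/11)=36/41
row 4: denom=10−2·11/41=388/41; d'=(-30−2·36/41)/(388/41)=-651/194
back: M4=-651/194
back: M3=36/41−11/41·-651/194=345/194
back: M2=27/22−3/11·345/194=72/97
back: M1=3−1/3·72/97=267/97
M: M0=0, M1=267/97, M2=72/97, M3=345/194, M4=-651/194, M5=0
seg 0: a=1, c=M0/2=0, d=(M1−M0)/(6·1)=89/194, b=Δ0−h0·(2M0+M1)/6=-865/194
seg 1: a=-3, c=M1/2=267/194, d=(M2−M1)/(6·2)=-65/388, b=Δ1−h1·(2M1+M2)/6=-299/97
seg 2: a=-5, c=M2/2=36/97, d=(M3−M2)/(6·2)=67/776, b=Δ2−h2·(2M2+M3)/6=40/97
seg 3: a=-2, c=M3/2=345/388, d=(M4−M3)/(6·2)=-83/194, b=Δ3−h3·(2M3+M4)/6=569/194
seg 4: a=4, c=M4/2=-651/388, d=(M5−M4)/(6·3)=217/1164, b=Δ4−h4·(2M4+M5)/6=263/194
t_q=17/2 → seg 4, τ=3/2; S=4+263/194·τ+-651/388·τ²+217/1164·τ³=8963/3104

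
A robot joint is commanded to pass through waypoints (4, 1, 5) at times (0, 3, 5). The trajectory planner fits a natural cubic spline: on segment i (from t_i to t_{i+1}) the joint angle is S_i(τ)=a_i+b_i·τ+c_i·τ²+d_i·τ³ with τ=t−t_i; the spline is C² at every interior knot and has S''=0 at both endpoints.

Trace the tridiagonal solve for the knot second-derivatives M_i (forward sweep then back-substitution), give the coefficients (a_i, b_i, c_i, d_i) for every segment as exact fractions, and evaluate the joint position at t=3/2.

Δ: Δ0=-1, Δ1=2
row 1: diag=10, rhs=18; c'=1/5, d'=9/5
back: M1=9/5
M: M0=0, M1=9/5, M2=0
seg 0: a=4, c=M0/2=0, d=(M1−M0)/(6·3)=1/10, b=Δ0−h0·(2M0+M1)/6=-19/10
seg 1: a=1, c=M1/2=9/10, d=(M2−M1)/(6·2)=-3/20, b=Δ1−h1·(2M1+M2)/6=4/5
t_q=3/2 → seg 0, τ=3/2; S=4+-19/10·τ+0·τ²+1/10·τ³=119/80

  seg 0: a=4 b=-19/10 c=0 d=1/10
  seg 1: a=1 b=4/5 c=9/10 d=-3/20
S(3/2) = 119/80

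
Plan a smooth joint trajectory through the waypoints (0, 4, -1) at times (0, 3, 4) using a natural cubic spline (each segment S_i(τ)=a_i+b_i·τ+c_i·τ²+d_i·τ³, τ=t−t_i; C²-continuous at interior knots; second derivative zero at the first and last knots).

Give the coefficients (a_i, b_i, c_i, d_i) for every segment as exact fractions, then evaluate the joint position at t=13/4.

Δ: Δ0=4/3, Δ1=-5
row 1: diag=8, rhs=-38; c'=1/8, d'=-19/4
back: M1=-19/4
M: M0=0, M1=-19/4, M2=0
seg 0: a=0, c=M0/2=0, d=(M1−M0)/(6·3)=-19/72, b=Δ0−h0·(2M0+M1)/6=89/24
seg 1: a=4, c=M1/2=-19/8, d=(M2−M1)/(6·1)=19/24, b=Δ1−h1·(2M1+M2)/6=-41/12
t_q=13/4 → seg 1, τ=1/4; S=4+-41/12·τ+-19/8·τ²+19/24·τ³=1541/512

  seg 0: a=0 b=89/24 c=0 d=-19/72
  seg 1: a=4 b=-41/12 c=-19/8 d=19/24
S(13/4) = 1541/512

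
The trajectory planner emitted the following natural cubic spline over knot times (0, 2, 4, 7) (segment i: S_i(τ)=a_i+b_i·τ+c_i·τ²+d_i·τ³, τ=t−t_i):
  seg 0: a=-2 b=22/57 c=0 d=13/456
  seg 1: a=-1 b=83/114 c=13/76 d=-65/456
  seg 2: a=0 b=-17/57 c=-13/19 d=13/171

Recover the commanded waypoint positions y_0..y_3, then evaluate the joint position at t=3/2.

y_0 = S_0(0) = a_0 = -2
y_1 = S_1(0) = a_1 = -1
y_2 = S_2(0) = a_2 = 0
y_3 = S_2(3) = -5
t_q=3/2 is in segment 0 (τ=3/2); S_0(τ)=-1611/1216

y_0=-2 y_1=-1 y_2=0 y_3=-5
S(3/2) = -1611/1216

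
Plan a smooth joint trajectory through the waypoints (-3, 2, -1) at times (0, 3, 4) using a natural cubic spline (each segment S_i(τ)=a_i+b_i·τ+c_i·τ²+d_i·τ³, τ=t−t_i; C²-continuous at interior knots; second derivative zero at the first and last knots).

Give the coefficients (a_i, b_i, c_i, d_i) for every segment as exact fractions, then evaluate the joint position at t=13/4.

  seg 0: a=-3 b=41/12 c=0 d=-7/36
  seg 1: a=2 b=-11/6 c=-7/4 d=7/12
S(13/4) = 369/256

Δ: Δ0=5/3, Δ1=-3
row 1: diag=8, rhs=-28; c'=1/8, d'=-7/2
back: M1=-7/2
M: M0=0, M1=-7/2, M2=0
seg 0: a=-3, c=M0/2=0, d=(M1−M0)/(6·3)=-7/36, b=Δ0−h0·(2M0+M1)/6=41/12
seg 1: a=2, c=M1/2=-7/4, d=(M2−M1)/(6·1)=7/12, b=Δ1−h1·(2M1+M2)/6=-11/6
t_q=13/4 → seg 1, τ=1/4; S=2+-11/6·τ+-7/4·τ²+7/12·τ³=369/256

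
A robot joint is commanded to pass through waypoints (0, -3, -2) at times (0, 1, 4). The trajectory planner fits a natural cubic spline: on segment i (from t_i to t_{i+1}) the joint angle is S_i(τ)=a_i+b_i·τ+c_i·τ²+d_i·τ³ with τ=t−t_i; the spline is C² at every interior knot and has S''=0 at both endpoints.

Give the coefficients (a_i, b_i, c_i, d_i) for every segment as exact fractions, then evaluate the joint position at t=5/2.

Δ: Δ0=-3, Δ1=1/3
row 1: diag=8, rhs=20; c'=3/8, d'=5/2
back: M1=5/2
M: M0=0, M1=5/2, M2=0
seg 0: a=0, c=M0/2=0, d=(M1−M0)/(6·1)=5/12, b=Δ0−h0·(2M0+M1)/6=-41/12
seg 1: a=-3, c=M1/2=5/4, d=(M2−M1)/(6·3)=-5/36, b=Δ1−h1·(2M1+M2)/6=-13/6
t_q=5/2 → seg 1, τ=3/2; S=-3+-13/6·τ+5/4·τ²+-5/36·τ³=-125/32

  seg 0: a=0 b=-41/12 c=0 d=5/12
  seg 1: a=-3 b=-13/6 c=5/4 d=-5/36
S(5/2) = -125/32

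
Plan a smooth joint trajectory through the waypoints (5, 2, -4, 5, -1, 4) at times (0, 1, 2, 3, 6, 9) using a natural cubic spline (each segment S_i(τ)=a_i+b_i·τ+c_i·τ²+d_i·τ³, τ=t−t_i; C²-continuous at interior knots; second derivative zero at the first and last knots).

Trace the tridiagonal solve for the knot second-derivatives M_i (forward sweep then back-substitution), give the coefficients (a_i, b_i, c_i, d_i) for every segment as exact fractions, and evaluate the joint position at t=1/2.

Δ: Δ0=-3, Δ1=-6, Δ2=9, Δ3=-2, Δ4=5/3
row 1: diag=4, rhs=-18; c'=1/4, d'=-9/2
row 2: denom=4−1·1/4=15/4; d'=(90−1·-9/2)/(15/4)=126/5
row 3: denom=8−1·4/15=116/15; d'=(-66−1·126/5)/(116/15)=-342/29
row 4: denom=12−3·45/116=1257/116; d'=(22−3·-342/29)/(1257/116)=6656/1257
back: M4=6656/1257
back: M3=-342/29−45/116·6656/1257=-5802/419
back: M2=126/5−4/15·-5802/419=12106/419
back: M1=-9/2−1/4·12106/419=-4912/419
M: M0=0, M1=-4912/419, M2=12106/419, M3=-5802/419, M4=6656/1257, M5=0
seg 0: a=5, c=M0/2=0, d=(M1−M0)/(6·1)=-2456/1257, b=Δ0−h0·(2M0+M1)/6=-1315/1257
seg 1: a=2, c=M1/2=-2456/419, d=(M2−M1)/(6·1)=8509/1257, b=Δ1−h1·(2M1+M2)/6=-8683/1257
seg 2: a=-4, c=M2/2=6053/419, d=(M3−M2)/(6·1)=-8954/1257, b=Δ2−h2·(2M2+M3)/6=2108/1257
seg 3: a=5, c=M3/2=-2901/419, d=(M4−M3)/(6·3)=12031/11313, b=Δ3−h3·(2M3+M4)/6=11564/1257
seg 4: a=-1, c=M4/2=3328/1257, d=(M5−M4)/(6·3)=-3328/11313, b=Δ4−h4·(2M4+M5)/6=-4561/1257
t_q=1/2 → seg 0, τ=1/2; S=5+-1315/1257·τ+0·τ²+-2456/1257·τ³=3547/838

  seg 0: a=5 b=-1315/1257 c=0 d=-2456/1257
  seg 1: a=2 b=-8683/1257 c=-2456/419 d=8509/1257
  seg 2: a=-4 b=2108/1257 c=6053/419 d=-8954/1257
  seg 3: a=5 b=11564/1257 c=-2901/419 d=12031/11313
  seg 4: a=-1 b=-4561/1257 c=3328/1257 d=-3328/11313
S(1/2) = 3547/838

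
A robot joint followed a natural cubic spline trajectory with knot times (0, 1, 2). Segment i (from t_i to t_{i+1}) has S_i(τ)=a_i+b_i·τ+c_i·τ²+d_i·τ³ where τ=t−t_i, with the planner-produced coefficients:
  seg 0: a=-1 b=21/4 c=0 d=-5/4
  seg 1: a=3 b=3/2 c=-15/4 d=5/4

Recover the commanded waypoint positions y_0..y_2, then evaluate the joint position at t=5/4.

y_0=-1 y_1=3 y_2=2
S(5/4) = 809/256

y_0 = S_0(0) = a_0 = -1
y_1 = S_1(0) = a_1 = 3
y_2 = S_1(1) = 2
t_q=5/4 is in segment 1 (τ=1/4); S_1(τ)=809/256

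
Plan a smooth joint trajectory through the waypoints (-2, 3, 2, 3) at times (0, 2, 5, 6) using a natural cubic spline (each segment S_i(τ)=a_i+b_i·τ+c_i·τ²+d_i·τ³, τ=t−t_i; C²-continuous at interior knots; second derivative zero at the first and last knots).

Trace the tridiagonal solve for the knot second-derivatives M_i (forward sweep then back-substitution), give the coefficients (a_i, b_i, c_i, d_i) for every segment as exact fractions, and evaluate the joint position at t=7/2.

  seg 0: a=-2 b=1385/426 c=0 d=-40/213
  seg 1: a=3 b=425/426 c=-80/71 d=97/426
  seg 2: a=2 b=82/213 c=131/142 d=-131/426
S(7/2) = 3101/1136

Δ: Δ0=5/2, Δ1=-1/3, Δ2=1
row 1: diag=10, rhs=-17; c'=3/10, d'=-17/10
row 2: denom=8−3·3/10=71/10; d'=(8−3·-17/10)/(71/10)=131/71
back: M2=131/71
back: M1=-17/10−3/10·131/71=-160/71
M: M0=0, M1=-160/71, M2=131/71, M3=0
seg 0: a=-2, c=M0/2=0, d=(M1−M0)/(6·2)=-40/213, b=Δ0−h0·(2M0+M1)/6=1385/426
seg 1: a=3, c=M1/2=-80/71, d=(M2−M1)/(6·3)=97/426, b=Δ1−h1·(2M1+M2)/6=425/426
seg 2: a=2, c=M2/2=131/142, d=(M3−M2)/(6·1)=-131/426, b=Δ2−h2·(2M2+M3)/6=82/213
t_q=7/2 → seg 1, τ=3/2; S=3+425/426·τ+-80/71·τ²+97/426·τ³=3101/1136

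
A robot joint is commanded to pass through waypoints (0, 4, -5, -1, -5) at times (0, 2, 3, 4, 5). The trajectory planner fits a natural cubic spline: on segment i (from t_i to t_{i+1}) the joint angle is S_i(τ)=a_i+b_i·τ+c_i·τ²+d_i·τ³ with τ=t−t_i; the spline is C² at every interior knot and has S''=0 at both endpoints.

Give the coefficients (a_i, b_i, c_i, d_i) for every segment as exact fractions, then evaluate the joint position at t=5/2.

  seg 0: a=0 b=311/43 c=0 d=-225/172
  seg 1: a=4 b=-364/43 c=-675/86 d=629/86
  seg 2: a=-5 b=-191/86 c=606/43 d=-677/86
  seg 3: a=-1 b=101/43 c=-819/86 d=273/86
S(5/2) = -881/688

Δ: Δ0=2, Δ1=-9, Δ2=4, Δ3=-4
row 1: diag=6, rhs=-66; c'=1/6, d'=-11
row 2: denom=4−1·1/6=23/6; d'=(78−1·-11)/(23/6)=534/23
row 3: denom=4−1·6/23=86/23; d'=(-48−1·534/23)/(86/23)=-819/43
back: M3=-819/43
back: M2=534/23−6/23·-819/43=1212/43
back: M1=-11−1/6·1212/43=-675/43
M: M0=0, M1=-675/43, M2=1212/43, M3=-819/43, M4=0
seg 0: a=0, c=M0/2=0, d=(M1−M0)/(6·2)=-225/172, b=Δ0−h0·(2M0+M1)/6=311/43
seg 1: a=4, c=M1/2=-675/86, d=(M2−M1)/(6·1)=629/86, b=Δ1−h1·(2M1+M2)/6=-364/43
seg 2: a=-5, c=M2/2=606/43, d=(M3−M2)/(6·1)=-677/86, b=Δ2−h2·(2M2+M3)/6=-191/86
seg 3: a=-1, c=M3/2=-819/86, d=(M4−M3)/(6·1)=273/86, b=Δ3−h3·(2M3+M4)/6=101/43
t_q=5/2 → seg 1, τ=1/2; S=4+-364/43·τ+-675/86·τ²+629/86·τ³=-881/688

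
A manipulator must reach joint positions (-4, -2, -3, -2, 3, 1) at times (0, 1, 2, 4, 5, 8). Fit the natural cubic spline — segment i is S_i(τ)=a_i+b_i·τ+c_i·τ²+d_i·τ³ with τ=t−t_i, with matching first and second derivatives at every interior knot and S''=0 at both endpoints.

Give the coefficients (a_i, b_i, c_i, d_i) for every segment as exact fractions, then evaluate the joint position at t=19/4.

  seg 0: a=-4 b=15859/5718 c=0 d=-4423/5718
  seg 1: a=-2 b=1295/2859 c=-4423/1906 d=4961/5718
  seg 2: a=-3 b=-9065/5718 c=269/953 d=1087/2859
  seg 3: a=-2 b=23479/5718 c=2443/953 d=-9547/5718
  seg 4: a=3 b=12077/2859 c=-4661/1906 d=4661/17154
S(19/4) = 221669/121984

Δ: Δ0=2, Δ1=-1, Δ2=1/2, Δ3=5, Δ4=-2/3
row 1: diag=4, rhs=-18; c'=1/4, d'=-9/2
row 2: denom=6−1·1/4=23/4; d'=(9−1·-9/2)/(23/4)=54/23
row 3: denom=6−2·8/23=122/23; d'=(27−2·54/23)/(122/23)=513/122
row 4: denom=8−1·23/122=953/122; d'=(-34−1·513/122)/(953/122)=-4661/953
back: M4=-4661/953
back: M3=513/122−23/122·-4661/953=4886/953
back: M2=54/23−8/23·4886/953=538/953
back: M1=-9/2−1/4·538/953=-4423/953
M: M0=0, M1=-4423/953, M2=538/953, M3=4886/953, M4=-4661/953, M5=0
seg 0: a=-4, c=M0/2=0, d=(M1−M0)/(6·1)=-4423/5718, b=Δ0−h0·(2M0+M1)/6=15859/5718
seg 1: a=-2, c=M1/2=-4423/1906, d=(M2−M1)/(6·1)=4961/5718, b=Δ1−h1·(2M1+M2)/6=1295/2859
seg 2: a=-3, c=M2/2=269/953, d=(M3−M2)/(6·2)=1087/2859, b=Δ2−h2·(2M2+M3)/6=-9065/5718
seg 3: a=-2, c=M3/2=2443/953, d=(M4−M3)/(6·1)=-9547/5718, b=Δ3−h3·(2M3+M4)/6=23479/5718
seg 4: a=3, c=M4/2=-4661/1906, d=(M5−M4)/(6·3)=4661/17154, b=Δ4−h4·(2M4+M5)/6=12077/2859
t_q=19/4 → seg 3, τ=3/4; S=-2+23479/5718·τ+2443/953·τ²+-9547/5718·τ³=221669/121984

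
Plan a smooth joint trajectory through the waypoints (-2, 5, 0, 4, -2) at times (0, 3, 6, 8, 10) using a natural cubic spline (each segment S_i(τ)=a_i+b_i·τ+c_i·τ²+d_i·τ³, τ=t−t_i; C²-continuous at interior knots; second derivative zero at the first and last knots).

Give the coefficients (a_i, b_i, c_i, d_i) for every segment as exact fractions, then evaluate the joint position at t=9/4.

  seg 0: a=-2 b=1613/420 c=0 d=-211/1260
  seg 1: a=5 b=-143/210 c=-211/140 d=11/28
  seg 2: a=0 b=53/60 c=71/35 d=-247/336
  seg 3: a=4 b=37/210 c=-667/280 d=667/1680
S(9/4) = 6059/1280

Δ: Δ0=7/3, Δ1=-5/3, Δ2=2, Δ3=-3
row 1: diag=12, rhs=-24; c'=1/4, d'=-2
row 2: denom=10−3·1/4=37/4; d'=(22−3·-2)/(37/4)=112/37
row 3: denom=8−2·8/37=280/37; d'=(-30−2·112/37)/(280/37)=-667/140
back: M3=-667/140
back: M2=112/37−8/37·-667/140=142/35
back: M1=-2−1/4·142/35=-211/70
M: M0=0, M1=-211/70, M2=142/35, M3=-667/140, M4=0
seg 0: a=-2, c=M0/2=0, d=(M1−M0)/(6·3)=-211/1260, b=Δ0−h0·(2M0+M1)/6=1613/420
seg 1: a=5, c=M1/2=-211/140, d=(M2−M1)/(6·3)=11/28, b=Δ1−h1·(2M1+M2)/6=-143/210
seg 2: a=0, c=M2/2=71/35, d=(M3−M2)/(6·2)=-247/336, b=Δ2−h2·(2M2+M3)/6=53/60
seg 3: a=4, c=M3/2=-667/280, d=(M4−M3)/(6·2)=667/1680, b=Δ3−h3·(2M3+M4)/6=37/210
t_q=9/4 → seg 0, τ=9/4; S=-2+1613/420·τ+0·τ²+-211/1260·τ³=6059/1280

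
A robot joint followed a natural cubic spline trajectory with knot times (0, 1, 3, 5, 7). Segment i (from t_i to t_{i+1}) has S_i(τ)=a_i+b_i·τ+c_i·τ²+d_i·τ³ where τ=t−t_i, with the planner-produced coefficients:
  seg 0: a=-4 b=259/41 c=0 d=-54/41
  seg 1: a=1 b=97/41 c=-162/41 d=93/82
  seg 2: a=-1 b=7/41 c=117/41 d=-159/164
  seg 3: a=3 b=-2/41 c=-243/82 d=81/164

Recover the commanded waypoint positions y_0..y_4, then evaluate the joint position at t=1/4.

y_0=-4 y_1=1 y_2=-1 y_3=3 y_4=-5
S(1/4) = -3203/1312

y_0 = S_0(0) = a_0 = -4
y_1 = S_1(0) = a_1 = 1
y_2 = S_2(0) = a_2 = -1
y_3 = S_3(0) = a_3 = 3
y_4 = S_3(2) = -5
t_q=1/4 is in segment 0 (τ=1/4); S_0(τ)=-3203/1312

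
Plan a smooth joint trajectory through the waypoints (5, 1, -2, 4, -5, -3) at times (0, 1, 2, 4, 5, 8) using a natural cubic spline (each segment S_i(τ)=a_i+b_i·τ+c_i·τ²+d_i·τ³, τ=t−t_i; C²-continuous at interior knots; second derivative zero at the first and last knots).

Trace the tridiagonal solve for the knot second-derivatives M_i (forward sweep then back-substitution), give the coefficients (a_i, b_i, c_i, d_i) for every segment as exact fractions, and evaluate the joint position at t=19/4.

  seg 0: a=5 b=-10706/2859 c=0 d=-730/2859
  seg 1: a=1 b=-12896/2859 c=-730/953 d=6509/2859
  seg 2: a=-2 b=2251/2859 c=5779/953 d=-7087/2859
  seg 3: a=4 b=-13445/2859 c=-8395/953 d=12899/2859
  seg 4: a=-5 b=-25118/2859 c=4504/953 d=-4504/8577
S(19/4) = -157281/60992

Δ: Δ0=-4, Δ1=-3, Δ2=3, Δ3=-9, Δ4=2/3
row 1: diag=4, rhs=6; c'=1/4, d'=3/2
row 2: denom=6−1·1/4=23/4; d'=(36−1·3/2)/(23/4)=6
row 3: denom=6−2·8/23=122/23; d'=(-72−2·6)/(122/23)=-966/61
row 4: denom=8−1·23/122=953/122; d'=(58−1·-966/61)/(953/122)=9008/953
back: M4=9008/953
back: M3=-966/61−23/122·9008/953=-16790/953
back: M2=6−8/23·-16790/953=11558/953
back: M1=3/2−1/4·11558/953=-1460/953
M: M0=0, M1=-1460/953, M2=11558/953, M3=-16790/953, M4=9008/953, M5=0
seg 0: a=5, c=M0/2=0, d=(M1−M0)/(6·1)=-730/2859, b=Δ0−h0·(2M0+M1)/6=-10706/2859
seg 1: a=1, c=M1/2=-730/953, d=(M2−M1)/(6·1)=6509/2859, b=Δ1−h1·(2M1+M2)/6=-12896/2859
seg 2: a=-2, c=M2/2=5779/953, d=(M3−M2)/(6·2)=-7087/2859, b=Δ2−h2·(2M2+M3)/6=2251/2859
seg 3: a=4, c=M3/2=-8395/953, d=(M4−M3)/(6·1)=12899/2859, b=Δ3−h3·(2M3+M4)/6=-13445/2859
seg 4: a=-5, c=M4/2=4504/953, d=(M5−M4)/(6·3)=-4504/8577, b=Δ4−h4·(2M4+M5)/6=-25118/2859
t_q=19/4 → seg 3, τ=3/4; S=4+-13445/2859·τ+-8395/953·τ²+12899/2859·τ³=-157281/60992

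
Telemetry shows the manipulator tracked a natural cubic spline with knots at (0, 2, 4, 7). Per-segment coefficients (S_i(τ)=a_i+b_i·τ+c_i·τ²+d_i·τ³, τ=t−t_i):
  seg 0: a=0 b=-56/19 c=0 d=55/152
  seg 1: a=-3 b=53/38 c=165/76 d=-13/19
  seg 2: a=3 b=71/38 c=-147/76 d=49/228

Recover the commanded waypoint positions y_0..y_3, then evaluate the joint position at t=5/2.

y_0 = S_0(0) = a_0 = 0
y_1 = S_1(0) = a_1 = -3
y_2 = S_2(0) = a_2 = 3
y_3 = S_2(3) = -3
t_q=5/2 is in segment 1 (τ=1/2); S_1(τ)=-561/304

y_0=0 y_1=-3 y_2=3 y_3=-3
S(5/2) = -561/304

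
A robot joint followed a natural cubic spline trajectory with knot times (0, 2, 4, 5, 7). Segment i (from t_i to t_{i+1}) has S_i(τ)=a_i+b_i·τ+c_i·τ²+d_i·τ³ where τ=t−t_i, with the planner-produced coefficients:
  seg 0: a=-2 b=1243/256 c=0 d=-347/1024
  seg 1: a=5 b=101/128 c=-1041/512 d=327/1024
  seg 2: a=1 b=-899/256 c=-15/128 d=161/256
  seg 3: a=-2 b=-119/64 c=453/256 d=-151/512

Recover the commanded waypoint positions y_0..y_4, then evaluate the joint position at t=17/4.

y_0=-2 y_1=5 y_2=1 y_3=-2 y_4=-1
S(17/4) = 2041/16384

y_0 = S_0(0) = a_0 = -2
y_1 = S_1(0) = a_1 = 5
y_2 = S_2(0) = a_2 = 1
y_3 = S_3(0) = a_3 = -2
y_4 = S_3(2) = -1
t_q=17/4 is in segment 2 (τ=1/4); S_2(τ)=2041/16384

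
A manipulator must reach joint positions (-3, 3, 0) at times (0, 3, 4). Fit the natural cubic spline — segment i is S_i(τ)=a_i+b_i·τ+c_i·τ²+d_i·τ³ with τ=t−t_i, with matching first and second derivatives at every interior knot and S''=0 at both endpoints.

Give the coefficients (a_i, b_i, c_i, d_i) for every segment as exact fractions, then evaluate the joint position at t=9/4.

Δ: Δ0=2, Δ1=-3
row 1: diag=8, rhs=-30; c'=1/8, d'=-15/4
back: M1=-15/4
M: M0=0, M1=-15/4, M2=0
seg 0: a=-3, c=M0/2=0, d=(M1−M0)/(6·3)=-5/24, b=Δ0−h0·(2M0+M1)/6=31/8
seg 1: a=3, c=M1/2=-15/8, d=(M2−M1)/(6·1)=5/8, b=Δ1−h1·(2M1+M2)/6=-7/4
t_q=9/4 → seg 0, τ=9/4; S=-3+31/8·τ+0·τ²+-5/24·τ³=1713/512

  seg 0: a=-3 b=31/8 c=0 d=-5/24
  seg 1: a=3 b=-7/4 c=-15/8 d=5/8
S(9/4) = 1713/512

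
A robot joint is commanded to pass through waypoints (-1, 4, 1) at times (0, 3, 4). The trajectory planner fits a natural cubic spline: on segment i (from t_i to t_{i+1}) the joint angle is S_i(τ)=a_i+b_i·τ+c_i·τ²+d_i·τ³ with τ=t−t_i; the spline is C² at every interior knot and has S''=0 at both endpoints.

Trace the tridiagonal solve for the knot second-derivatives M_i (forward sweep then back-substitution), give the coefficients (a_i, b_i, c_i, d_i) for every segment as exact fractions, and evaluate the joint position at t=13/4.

Δ: Δ0=5/3, Δ1=-3
row 1: diag=8, rhs=-28; c'=1/8, d'=-7/2
back: M1=-7/2
M: M0=0, M1=-7/2, M2=0
seg 0: a=-1, c=M0/2=0, d=(M1−M0)/(6·3)=-7/36, b=Δ0−h0·(2M0+M1)/6=41/12
seg 1: a=4, c=M1/2=-7/4, d=(M2−M1)/(6·1)=7/12, b=Δ1−h1·(2M1+M2)/6=-11/6
t_q=13/4 → seg 1, τ=1/4; S=4+-11/6·τ+-7/4·τ²+7/12·τ³=881/256

  seg 0: a=-1 b=41/12 c=0 d=-7/36
  seg 1: a=4 b=-11/6 c=-7/4 d=7/12
S(13/4) = 881/256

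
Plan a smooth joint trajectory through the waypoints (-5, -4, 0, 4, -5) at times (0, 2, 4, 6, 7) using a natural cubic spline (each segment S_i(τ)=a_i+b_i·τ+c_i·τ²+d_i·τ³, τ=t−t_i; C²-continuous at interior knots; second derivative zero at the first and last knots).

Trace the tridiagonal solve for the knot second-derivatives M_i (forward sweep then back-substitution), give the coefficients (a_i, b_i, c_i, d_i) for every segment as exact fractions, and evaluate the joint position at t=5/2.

Δ: Δ0=1/2, Δ1=2, Δ2=2, Δ3=-9
row 1: diag=8, rhs=9; c'=1/4, d'=9/8
row 2: denom=8−2·1/4=15/2; d'=(0−2·9/8)/(15/2)=-3/10
row 3: denom=6−2·4/15=82/15; d'=(-66−2·-3/10)/(82/15)=-981/82
back: M3=-981/82
back: M2=-3/10−4/15·-981/82=237/82
back: M1=9/8−1/4·237/82=33/82
M: M0=0, M1=33/82, M2=237/82, M3=-981/82, M4=0
seg 0: a=-5, c=M0/2=0, d=(M1−M0)/(6·2)=11/328, b=Δ0−h0·(2M0+M1)/6=15/41
seg 1: a=-4, c=M1/2=33/164, d=(M2−M1)/(6·2)=17/82, b=Δ1−h1·(2M1+M2)/6=63/82
seg 2: a=0, c=M2/2=237/164, d=(M3−M2)/(6·2)=-203/164, b=Δ2−h2·(2M2+M3)/6=333/82
seg 3: a=4, c=M3/2=-981/164, d=(M4−M3)/(6·1)=327/164, b=Δ3−h3·(2M3+M4)/6=-411/82
t_q=5/2 → seg 1, τ=1/2; S=-4+63/82·τ+33/164·τ²+17/82·τ³=-1161/328

  seg 0: a=-5 b=15/41 c=0 d=11/328
  seg 1: a=-4 b=63/82 c=33/164 d=17/82
  seg 2: a=0 b=333/82 c=237/164 d=-203/164
  seg 3: a=4 b=-411/82 c=-981/164 d=327/164
S(5/2) = -1161/328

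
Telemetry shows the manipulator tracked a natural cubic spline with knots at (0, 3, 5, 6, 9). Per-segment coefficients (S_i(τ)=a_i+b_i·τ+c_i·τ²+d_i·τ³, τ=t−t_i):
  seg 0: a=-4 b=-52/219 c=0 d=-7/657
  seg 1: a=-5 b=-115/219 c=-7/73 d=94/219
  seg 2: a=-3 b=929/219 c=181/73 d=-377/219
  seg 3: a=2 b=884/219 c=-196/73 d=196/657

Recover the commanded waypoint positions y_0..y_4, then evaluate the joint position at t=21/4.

y_0=-4 y_1=-5 y_2=-3 y_3=2 y_4=-2
S(21/4) = -8463/4672

y_0 = S_0(0) = a_0 = -4
y_1 = S_1(0) = a_1 = -5
y_2 = S_2(0) = a_2 = -3
y_3 = S_3(0) = a_3 = 2
y_4 = S_3(3) = -2
t_q=21/4 is in segment 2 (τ=1/4); S_2(τ)=-8463/4672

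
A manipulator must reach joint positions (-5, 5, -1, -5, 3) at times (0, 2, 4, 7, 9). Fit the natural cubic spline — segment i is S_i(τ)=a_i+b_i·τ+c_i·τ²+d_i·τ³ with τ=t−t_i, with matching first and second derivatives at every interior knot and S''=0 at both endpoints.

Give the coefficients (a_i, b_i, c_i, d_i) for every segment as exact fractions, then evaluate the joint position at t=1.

  seg 0: a=-5 b=1837/258 c=0 d=-547/1032
  seg 1: a=5 b=98/129 c=-547/172 d=671/1032
  seg 2: a=-1 b=-1073/258 c=31/43 d=19/258
  seg 3: a=-5 b=278/129 c=119/86 d=-119/516
S(1) = 547/344

Δ: Δ0=5, Δ1=-3, Δ2=-4/3, Δ3=4
row 1: diag=8, rhs=-48; c'=1/4, d'=-6
row 2: denom=10−2·1/4=19/2; d'=(10−2·-6)/(19/2)=44/19
row 3: denom=10−3·6/19=172/19; d'=(32−3·44/19)/(172/19)=119/43
back: M3=119/43
back: M2=44/19−6/19·119/43=62/43
back: M1=-6−1/4·62/43=-547/86
M: M0=0, M1=-547/86, M2=62/43, M3=119/43, M4=0
seg 0: a=-5, c=M0/2=0, d=(M1−M0)/(6·2)=-547/1032, b=Δ0−h0·(2M0+M1)/6=1837/258
seg 1: a=5, c=M1/2=-547/172, d=(M2−M1)/(6·2)=671/1032, b=Δ1−h1·(2M1+M2)/6=98/129
seg 2: a=-1, c=M2/2=31/43, d=(M3−M2)/(6·3)=19/258, b=Δ2−h2·(2M2+M3)/6=-1073/258
seg 3: a=-5, c=M3/2=119/86, d=(M4−M3)/(6·2)=-119/516, b=Δ3−h3·(2M3+M4)/6=278/129
t_q=1 → seg 0, τ=1; S=-5+1837/258·τ+0·τ²+-547/1032·τ³=547/344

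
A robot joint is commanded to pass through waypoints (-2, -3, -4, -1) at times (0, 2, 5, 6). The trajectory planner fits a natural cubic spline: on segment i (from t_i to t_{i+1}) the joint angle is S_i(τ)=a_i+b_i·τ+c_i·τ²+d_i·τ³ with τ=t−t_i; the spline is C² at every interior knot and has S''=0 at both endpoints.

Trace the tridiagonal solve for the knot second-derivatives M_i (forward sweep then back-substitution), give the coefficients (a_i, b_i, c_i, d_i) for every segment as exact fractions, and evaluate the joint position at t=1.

  seg 0: a=-2 b=-109/426 c=0 d=-13/213
  seg 1: a=-3 b=-421/426 c=-26/71 d=83/426
  seg 2: a=-4 b=442/213 c=197/142 d=-197/426
S(1) = -329/142

Δ: Δ0=-1/2, Δ1=-1/3, Δ2=3
row 1: diag=10, rhs=1; c'=3/10, d'=1/10
row 2: denom=8−3·3/10=71/10; d'=(20−3·1/10)/(71/10)=197/71
back: M2=197/71
back: M1=1/10−3/10·197/71=-52/71
M: M0=0, M1=-52/71, M2=197/71, M3=0
seg 0: a=-2, c=M0/2=0, d=(M1−M0)/(6·2)=-13/213, b=Δ0−h0·(2M0+M1)/6=-109/426
seg 1: a=-3, c=M1/2=-26/71, d=(M2−M1)/(6·3)=83/426, b=Δ1−h1·(2M1+M2)/6=-421/426
seg 2: a=-4, c=M2/2=197/142, d=(M3−M2)/(6·1)=-197/426, b=Δ2−h2·(2M2+M3)/6=442/213
t_q=1 → seg 0, τ=1; S=-2+-109/426·τ+0·τ²+-13/213·τ³=-329/142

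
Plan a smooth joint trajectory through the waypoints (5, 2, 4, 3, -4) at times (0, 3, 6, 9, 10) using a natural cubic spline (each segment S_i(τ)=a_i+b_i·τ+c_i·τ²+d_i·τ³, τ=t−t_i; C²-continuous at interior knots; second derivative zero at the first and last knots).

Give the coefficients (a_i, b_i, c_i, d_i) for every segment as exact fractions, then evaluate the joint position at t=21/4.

Δ: Δ0=-1, Δ1=2/3, Δ2=-1/3, Δ3=-7
row 1: diag=12, rhs=10; c'=1/4, d'=5/6
row 2: denom=12−3·1/4=45/4; d'=(-6−3·5/6)/(45/4)=-34/45
row 3: denom=8−3·4/15=36/5; d'=(-40−3·-34/45)/(36/5)=-283/54
back: M3=-283/54
back: M2=-34/45−4/15·-283/54=52/81
back: M1=5/6−1/4·52/81=109/162
M: M0=0, M1=109/162, M2=52/81, M3=-283/54, M4=0
seg 0: a=5, c=M0/2=0, d=(M1−M0)/(6·3)=109/2916, b=Δ0−h0·(2M0+M1)/6=-433/324
seg 1: a=2, c=M1/2=109/324, d=(M2−M1)/(6·3)=-5/2916, b=Δ1−h1·(2M1+M2)/6=-53/162
seg 2: a=4, c=M2/2=26/81, d=(M3−M2)/(6·3)=-953/2916, b=Δ2−h2·(2M2+M3)/6=533/324
seg 3: a=3, c=M3/2=-283/108, d=(M4−M3)/(6·1)=283/324, b=Δ3−h3·(2M3+M4)/6=-851/162
t_q=21/4 → seg 1, τ=9/4; S=2+-53/162·τ+109/324·τ²+-5/2916·τ³=6791/2304

  seg 0: a=5 b=-433/324 c=0 d=109/2916
  seg 1: a=2 b=-53/162 c=109/324 d=-5/2916
  seg 2: a=4 b=533/324 c=26/81 d=-953/2916
  seg 3: a=3 b=-851/162 c=-283/108 d=283/324
S(21/4) = 6791/2304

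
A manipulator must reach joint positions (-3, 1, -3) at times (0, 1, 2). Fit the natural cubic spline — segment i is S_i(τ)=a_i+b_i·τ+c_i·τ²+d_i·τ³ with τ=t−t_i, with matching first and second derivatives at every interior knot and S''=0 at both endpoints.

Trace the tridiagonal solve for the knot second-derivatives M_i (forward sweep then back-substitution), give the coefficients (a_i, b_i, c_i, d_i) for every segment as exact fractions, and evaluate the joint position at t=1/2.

Δ: Δ0=4, Δ1=-4
row 1: diag=4, rhs=-48; c'=1/4, d'=-12
back: M1=-12
M: M0=0, M1=-12, M2=0
seg 0: a=-3, c=M0/2=0, d=(M1−M0)/(6·1)=-2, b=Δ0−h0·(2M0+M1)/6=6
seg 1: a=1, c=M1/2=-6, d=(M2−M1)/(6·1)=2, b=Δ1−h1·(2M1+M2)/6=0
t_q=1/2 → seg 0, τ=1/2; S=-3+6·τ+0·τ²+-2·τ³=-1/4

  seg 0: a=-3 b=6 c=0 d=-2
  seg 1: a=1 b=0 c=-6 d=2
S(1/2) = -1/4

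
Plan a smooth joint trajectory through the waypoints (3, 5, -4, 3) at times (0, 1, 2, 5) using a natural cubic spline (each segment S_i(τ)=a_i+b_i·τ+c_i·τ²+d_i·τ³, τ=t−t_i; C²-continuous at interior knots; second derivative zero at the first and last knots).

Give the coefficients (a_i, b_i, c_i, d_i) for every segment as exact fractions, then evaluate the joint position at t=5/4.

Δ: Δ0=2, Δ1=-9, Δ2=7/3
row 1: diag=4, rhs=-66; c'=1/4, d'=-33/2
row 2: denom=8−1·1/4=31/4; d'=(68−1·-33/2)/(31/4)=338/31
back: M2=338/31
back: M1=-33/2−1/4·338/31=-596/31
M: M0=0, M1=-596/31, M2=338/31, M3=0
seg 0: a=3, c=M0/2=0, d=(M1−M0)/(6·1)=-298/93, b=Δ0−h0·(2M0+M1)/6=484/93
seg 1: a=5, c=M1/2=-298/31, d=(M2−M1)/(6·1)=467/93, b=Δ1−h1·(2M1+M2)/6=-410/93
seg 2: a=-4, c=M2/2=169/31, d=(M3−M2)/(6·3)=-169/279, b=Δ2−h2·(2M2+M3)/6=-797/93
t_q=5/4 → seg 1, τ=1/4; S=5+-410/93·τ+-298/31·τ²+467/93·τ³=6697/1984

  seg 0: a=3 b=484/93 c=0 d=-298/93
  seg 1: a=5 b=-410/93 c=-298/31 d=467/93
  seg 2: a=-4 b=-797/93 c=169/31 d=-169/279
S(5/4) = 6697/1984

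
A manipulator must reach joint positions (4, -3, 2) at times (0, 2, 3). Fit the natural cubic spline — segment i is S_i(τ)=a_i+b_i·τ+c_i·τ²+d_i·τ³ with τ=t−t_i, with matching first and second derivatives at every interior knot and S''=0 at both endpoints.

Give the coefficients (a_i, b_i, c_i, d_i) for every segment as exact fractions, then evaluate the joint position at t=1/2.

  seg 0: a=4 b=-19/3 c=0 d=17/24
  seg 1: a=-3 b=13/6 c=17/4 d=-17/12
S(1/2) = 59/64

Δ: Δ0=-7/2, Δ1=5
row 1: diag=6, rhs=51; c'=1/6, d'=17/2
back: M1=17/2
M: M0=0, M1=17/2, M2=0
seg 0: a=4, c=M0/2=0, d=(M1−M0)/(6·2)=17/24, b=Δ0−h0·(2M0+M1)/6=-19/3
seg 1: a=-3, c=M1/2=17/4, d=(M2−M1)/(6·1)=-17/12, b=Δ1−h1·(2M1+M2)/6=13/6
t_q=1/2 → seg 0, τ=1/2; S=4+-19/3·τ+0·τ²+17/24·τ³=59/64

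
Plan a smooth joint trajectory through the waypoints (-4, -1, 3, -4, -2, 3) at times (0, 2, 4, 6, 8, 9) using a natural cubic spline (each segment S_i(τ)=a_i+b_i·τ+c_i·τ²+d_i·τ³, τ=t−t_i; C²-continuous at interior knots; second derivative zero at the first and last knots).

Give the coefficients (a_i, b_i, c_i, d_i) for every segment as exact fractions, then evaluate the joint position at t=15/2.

Δ: Δ0=3/2, Δ1=2, Δ2=-7/2, Δ3=1, Δ4=5
row 1: diag=8, rhs=3; c'=1/4, d'=3/8
row 2: denom=8−2·1/4=15/2; d'=(-33−2·3/8)/(15/2)=-9/2
row 3: denom=8−2·4/15=112/15; d'=(27−2·-9/2)/(112/15)=135/28
row 4: denom=6−2·15/56=153/28; d'=(24−2·135/28)/(153/28)=134/51
back: M4=134/51
back: M3=135/28−15/56·134/51=70/17
back: M2=-9/2−4/15·70/17=-571/102
back: M1=3/8−1/4·-571/102=181/102
M: M0=0, M1=181/102, M2=-571/102, M3=70/17, M4=134/51, M5=0
seg 0: a=-4, c=M0/2=0, d=(M1−M0)/(6·2)=181/1224, b=Δ0−h0·(2M0+M1)/6=139/153
seg 1: a=-1, c=M1/2=181/204, d=(M2−M1)/(6·2)=-94/153, b=Δ1−h1·(2M1+M2)/6=821/306
seg 2: a=3, c=M2/2=-571/204, d=(M3−M2)/(6·2)=991/1224, b=Δ2−h2·(2M2+M3)/6=-349/306
seg 3: a=-4, c=M3/2=35/17, d=(M4−M3)/(6·2)=-19/153, b=Δ3−h3·(2M3+M4)/6=-401/153
seg 4: a=-2, c=M4/2=67/51, d=(M5−M4)/(6·1)=-67/153, b=Δ4−h4·(2M4+M5)/6=631/153
t_q=15/2 → seg 3, τ=3/2; S=-4+-401/153·τ+35/17·τ²+-19/153·τ³=-1517/408

  seg 0: a=-4 b=139/153 c=0 d=181/1224
  seg 1: a=-1 b=821/306 c=181/204 d=-94/153
  seg 2: a=3 b=-349/306 c=-571/204 d=991/1224
  seg 3: a=-4 b=-401/153 c=35/17 d=-19/153
  seg 4: a=-2 b=631/153 c=67/51 d=-67/153
S(15/2) = -1517/408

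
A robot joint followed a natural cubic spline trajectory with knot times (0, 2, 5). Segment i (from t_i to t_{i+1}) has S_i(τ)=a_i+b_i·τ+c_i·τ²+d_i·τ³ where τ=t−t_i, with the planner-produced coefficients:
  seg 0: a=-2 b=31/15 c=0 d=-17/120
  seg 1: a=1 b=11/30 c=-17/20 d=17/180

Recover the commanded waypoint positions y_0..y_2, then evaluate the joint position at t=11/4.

y_0=-2 y_1=1 y_2=-3
S(11/4) = 1071/1280

y_0 = S_0(0) = a_0 = -2
y_1 = S_1(0) = a_1 = 1
y_2 = S_1(3) = -3
t_q=11/4 is in segment 1 (τ=3/4); S_1(τ)=1071/1280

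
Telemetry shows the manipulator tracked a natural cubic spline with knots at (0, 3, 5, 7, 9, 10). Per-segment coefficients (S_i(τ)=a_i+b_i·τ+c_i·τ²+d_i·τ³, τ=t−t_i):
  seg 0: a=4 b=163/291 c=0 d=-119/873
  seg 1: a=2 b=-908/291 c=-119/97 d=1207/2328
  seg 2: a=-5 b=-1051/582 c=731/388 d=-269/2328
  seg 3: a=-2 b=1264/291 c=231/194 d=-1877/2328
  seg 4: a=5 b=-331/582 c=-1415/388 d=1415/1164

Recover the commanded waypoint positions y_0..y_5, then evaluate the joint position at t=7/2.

y_0 = S_0(0) = a_0 = 4
y_1 = S_1(0) = a_1 = 2
y_2 = S_2(0) = a_2 = -5
y_3 = S_3(0) = a_3 = -2
y_4 = S_4(0) = a_4 = 5
y_5 = S_4(1) = 2
t_q=7/2 is in segment 1 (τ=1/2); S_1(τ)=1229/6208

y_0=4 y_1=2 y_2=-5 y_3=-2 y_4=5 y_5=2
S(7/2) = 1229/6208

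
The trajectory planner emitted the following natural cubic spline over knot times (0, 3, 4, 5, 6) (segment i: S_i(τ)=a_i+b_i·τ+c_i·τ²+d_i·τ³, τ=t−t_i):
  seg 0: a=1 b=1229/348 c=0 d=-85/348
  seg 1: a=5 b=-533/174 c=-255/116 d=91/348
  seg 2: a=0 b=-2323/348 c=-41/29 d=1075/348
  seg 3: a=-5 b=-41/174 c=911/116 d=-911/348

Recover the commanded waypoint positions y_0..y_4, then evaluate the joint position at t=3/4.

y_0=1 y_1=5 y_2=0 y_3=-5 y_4=0
S(3/4) = 26323/7424

y_0 = S_0(0) = a_0 = 1
y_1 = S_1(0) = a_1 = 5
y_2 = S_2(0) = a_2 = 0
y_3 = S_3(0) = a_3 = -5
y_4 = S_3(1) = 0
t_q=3/4 is in segment 0 (τ=3/4); S_0(τ)=26323/7424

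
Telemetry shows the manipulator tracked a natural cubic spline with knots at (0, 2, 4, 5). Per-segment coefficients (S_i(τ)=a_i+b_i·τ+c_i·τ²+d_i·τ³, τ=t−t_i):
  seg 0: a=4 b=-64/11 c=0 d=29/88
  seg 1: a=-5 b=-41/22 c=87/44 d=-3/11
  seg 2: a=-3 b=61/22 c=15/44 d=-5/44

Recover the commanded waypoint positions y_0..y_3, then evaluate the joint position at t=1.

y_0=4 y_1=-5 y_2=-3 y_3=0
S(1) = -131/88

y_0 = S_0(0) = a_0 = 4
y_1 = S_1(0) = a_1 = -5
y_2 = S_2(0) = a_2 = -3
y_3 = S_2(1) = 0
t_q=1 is in segment 0 (τ=1); S_0(τ)=-131/88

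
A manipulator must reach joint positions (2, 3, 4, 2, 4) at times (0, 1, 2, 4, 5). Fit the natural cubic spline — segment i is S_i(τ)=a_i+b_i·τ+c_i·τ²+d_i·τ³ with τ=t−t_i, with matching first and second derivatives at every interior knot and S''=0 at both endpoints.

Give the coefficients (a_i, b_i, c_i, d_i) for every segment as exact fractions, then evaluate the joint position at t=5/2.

Δ: Δ0=1, Δ1=1, Δ2=-1, Δ3=2
row 1: diag=4, rhs=0; c'=1/4, d'=0
row 2: denom=6−1·1/4=23/4; d'=(-12−1·0)/(23/4)=-48/23
row 3: denom=6−2·8/23=122/23; d'=(18−2·-48/23)/(122/23)=255/61
back: M3=255/61
back: M2=-48/23−8/23·255/61=-216/61
back: M1=0−1/4·-216/61=54/61
M: M0=0, M1=54/61, M2=-216/61, M3=255/61, M4=0
seg 0: a=2, c=M0/2=0, d=(M1−M0)/(6·1)=9/61, b=Δ0−h0·(2M0+M1)/6=52/61
seg 1: a=3, c=M1/2=27/61, d=(M2−M1)/(6·1)=-45/61, b=Δ1−h1·(2M1+M2)/6=79/61
seg 2: a=4, c=M2/2=-108/61, d=(M3−M2)/(6·2)=157/244, b=Δ2−h2·(2M2+M3)/6=-2/61
seg 3: a=2, c=M3/2=255/122, d=(M4−M3)/(6·1)=-85/122, b=Δ3−h3·(2M3+M4)/6=37/61
t_q=5/2 → seg 2, τ=1/2; S=4+-2/61·τ+-108/61·τ²+157/244·τ³=7069/1952

  seg 0: a=2 b=52/61 c=0 d=9/61
  seg 1: a=3 b=79/61 c=27/61 d=-45/61
  seg 2: a=4 b=-2/61 c=-108/61 d=157/244
  seg 3: a=2 b=37/61 c=255/122 d=-85/122
S(5/2) = 7069/1952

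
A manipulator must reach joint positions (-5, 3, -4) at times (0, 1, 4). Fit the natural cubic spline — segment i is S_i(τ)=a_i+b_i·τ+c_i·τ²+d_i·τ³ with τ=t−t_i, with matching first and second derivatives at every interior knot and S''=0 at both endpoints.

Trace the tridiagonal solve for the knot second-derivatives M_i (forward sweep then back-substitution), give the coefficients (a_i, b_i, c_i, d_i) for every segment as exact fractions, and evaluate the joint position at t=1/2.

Δ: Δ0=8, Δ1=-7/3
row 1: diag=8, rhs=-62; c'=3/8, d'=-31/4
back: M1=-31/4
M: M0=0, M1=-31/4, M2=0
seg 0: a=-5, c=M0/2=0, d=(M1−M0)/(6·1)=-31/24, b=Δ0−h0·(2M0+M1)/6=223/24
seg 1: a=3, c=M1/2=-31/8, d=(M2−M1)/(6·3)=31/72, b=Δ1−h1·(2M1+M2)/6=65/12
t_q=1/2 → seg 0, τ=1/2; S=-5+223/24·τ+0·τ²+-31/24·τ³=-33/64

  seg 0: a=-5 b=223/24 c=0 d=-31/24
  seg 1: a=3 b=65/12 c=-31/8 d=31/72
S(1/2) = -33/64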